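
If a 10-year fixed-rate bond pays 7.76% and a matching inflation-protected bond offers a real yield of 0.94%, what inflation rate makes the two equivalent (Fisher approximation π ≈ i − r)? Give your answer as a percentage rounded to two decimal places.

π ≈ i − r = 7.76% − 0.94% → 6.82%.

6.82%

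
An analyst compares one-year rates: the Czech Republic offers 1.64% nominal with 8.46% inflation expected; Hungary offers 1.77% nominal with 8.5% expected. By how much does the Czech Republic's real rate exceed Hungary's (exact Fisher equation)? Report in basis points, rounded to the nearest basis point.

The Czech Republic: (1 + 0.0164)/(1 + 0.0846) − 1 = -6.2880%
Hungary: (1 + 0.0177)/(1 + 0.0850) − 1 = -6.2028%
Differential = -6.2880% − (-6.2028%) = -0.0853% → -9 basis points.

-9 basis points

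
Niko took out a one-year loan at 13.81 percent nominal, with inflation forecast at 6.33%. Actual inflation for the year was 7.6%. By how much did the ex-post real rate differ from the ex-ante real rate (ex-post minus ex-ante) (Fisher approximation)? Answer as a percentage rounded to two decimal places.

Ex-ante: 13.81% − 6.33% = 7.480%
Ex-post: 13.81% − 7.6% = 6.210%
Difference (ex-post − ex-ante) = -1.2700% → -1.27%.

-1.27%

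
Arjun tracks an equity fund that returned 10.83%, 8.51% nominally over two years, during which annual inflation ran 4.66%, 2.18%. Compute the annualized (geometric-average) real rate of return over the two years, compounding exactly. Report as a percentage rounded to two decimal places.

Compound the nominal returns: 1.1083 × 1.0851 = 1.202616330.
Compound inflation: 1.0466 × 1.0218 = 1.069415880.
Deflate: 1.202616330 / 1.069415880 = 1.124554397.
Annualized real rate = 1.124554397^(1/2) − 1 = 6.04501% → 6.05%.

6.05%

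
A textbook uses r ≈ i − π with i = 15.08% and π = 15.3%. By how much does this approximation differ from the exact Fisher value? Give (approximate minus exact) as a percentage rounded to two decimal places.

-0.03%

Approximate: r ≈ 15.080% − 15.300% = -0.2200%
Exact: (1 + 0.1508)/(1 + 0.1530) − 1 = -0.1908%
Error = -0.2200% − (-0.1908%) = -0.0292% → -0.03%.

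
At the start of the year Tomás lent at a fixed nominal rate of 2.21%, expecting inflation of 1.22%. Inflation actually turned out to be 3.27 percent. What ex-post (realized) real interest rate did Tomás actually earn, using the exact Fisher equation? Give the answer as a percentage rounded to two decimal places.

-1.03%

Ex-post: (1 + 0.0221)/(1 + 0.0327) − 1 = -1.0264%
So the realized real rate is -1.03%.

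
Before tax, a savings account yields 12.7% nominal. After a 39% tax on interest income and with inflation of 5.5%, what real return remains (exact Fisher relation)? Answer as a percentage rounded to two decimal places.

2.13%

After-tax nominal return = 12.7% × (1 − 0.39) = 7.7470%.
1 + r = 1.07747 / 1.05500 = 1.021299
After-tax real rate = 1.021299 − 1 → 2.13%.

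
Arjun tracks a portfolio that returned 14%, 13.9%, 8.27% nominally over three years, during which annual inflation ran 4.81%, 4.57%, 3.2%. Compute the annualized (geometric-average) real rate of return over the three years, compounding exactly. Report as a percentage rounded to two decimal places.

7.52%

Nominal growth factor = 1.1400 × 1.1390 × 1.0827 = 1.40584264
Price-level growth factor = 1.0481 × 1.0457 × 1.0320 = 1.13107011
Real growth factor = 1.40584264 / 1.13107011 = 1.24293148
Annualized real rate = 1.24293148^(1/3) − 1 = 7.5183% → 7.52%.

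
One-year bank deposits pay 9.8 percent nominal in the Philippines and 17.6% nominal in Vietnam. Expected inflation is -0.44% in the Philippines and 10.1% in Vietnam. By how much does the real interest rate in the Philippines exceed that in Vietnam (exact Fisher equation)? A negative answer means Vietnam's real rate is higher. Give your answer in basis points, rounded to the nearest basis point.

The Philippines: (1 + 0.0980)/(1 − 0.0044) − 1 = 10.2853%
Vietnam: (1 + 0.1760)/(1 + 0.1010) − 1 = 6.8120%
Differential = 10.2853% − 6.8120% = 3.4733% → 347 basis points.

347 basis points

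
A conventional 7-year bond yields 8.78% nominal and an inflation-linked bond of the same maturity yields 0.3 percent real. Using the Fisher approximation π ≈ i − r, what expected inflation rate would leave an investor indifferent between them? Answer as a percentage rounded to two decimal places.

8.48%

π ≈ i − r = 8.78% − 0.3% → 8.48%.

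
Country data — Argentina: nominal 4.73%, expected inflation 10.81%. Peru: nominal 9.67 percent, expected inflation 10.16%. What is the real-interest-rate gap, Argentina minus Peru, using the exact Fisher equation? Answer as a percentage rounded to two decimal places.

-5.04%

Argentina: (1 + 0.0473)/(1 + 0.1081) − 1 = -5.4869%
Peru: (1 + 0.0967)/(1 + 0.1016) − 1 = -0.4448%
Differential = -5.4869% − (-0.4448%) = -5.0421% → -5.04%.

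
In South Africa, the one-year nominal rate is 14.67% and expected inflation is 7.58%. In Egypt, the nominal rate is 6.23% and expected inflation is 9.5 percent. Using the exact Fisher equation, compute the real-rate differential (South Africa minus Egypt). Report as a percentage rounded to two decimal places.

South Africa: (1 + 0.1467)/(1 + 0.0758) − 1 = 6.5904%
Egypt: (1 + 0.0623)/(1 + 0.0950) − 1 = -2.9863%
Differential = 6.5904% − (-2.9863%) = 9.5767% → 9.58%.

9.58%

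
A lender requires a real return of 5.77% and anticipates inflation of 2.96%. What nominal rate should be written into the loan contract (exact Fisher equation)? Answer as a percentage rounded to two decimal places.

(1 + i) = (1 + r)(1 + π) = 1.05770 × 1.02960 = 1.08900792
i = 1.08900792 − 1, so the required nominal rate is 8.90%.

8.90%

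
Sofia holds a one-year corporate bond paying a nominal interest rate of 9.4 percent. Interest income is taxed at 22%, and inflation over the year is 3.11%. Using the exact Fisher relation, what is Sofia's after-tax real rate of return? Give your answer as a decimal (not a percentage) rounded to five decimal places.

0.04095

After-tax nominal return = 9.4% × (1 − 0.22) = 7.3320%.
1 + r = 1.07332 / 1.03110 = 1.040947
After-tax real rate = 1.040947 − 1 → 0.04095.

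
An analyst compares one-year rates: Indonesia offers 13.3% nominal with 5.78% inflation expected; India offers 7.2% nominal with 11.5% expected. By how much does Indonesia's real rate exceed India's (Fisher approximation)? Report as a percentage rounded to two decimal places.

Indonesia: 13.3% − 5.78% = 7.520%
India: 7.2% − 11.5% = -4.300%
Differential = 11.820% → 11.82%.

11.82%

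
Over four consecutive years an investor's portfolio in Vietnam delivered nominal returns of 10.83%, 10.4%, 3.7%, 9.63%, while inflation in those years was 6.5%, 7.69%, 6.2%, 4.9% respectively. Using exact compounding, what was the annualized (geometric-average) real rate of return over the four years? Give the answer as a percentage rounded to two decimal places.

2.15%

Nominal growth factor = 1.1083 × 1.1040 × 1.0370 × 1.0963 = 1.39102385
Price-level growth factor = 1.0650 × 1.0769 × 1.0620 × 1.0490 = 1.27768851
Real growth factor = 1.39102385 / 1.27768851 = 1.08870342
Annualized real rate = 1.08870342^(1/4) − 1 = 2.1474% → 2.15%.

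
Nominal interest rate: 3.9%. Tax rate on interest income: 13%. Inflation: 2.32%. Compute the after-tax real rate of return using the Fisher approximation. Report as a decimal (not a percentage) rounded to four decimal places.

After-tax nominal return = 3.9% × (1 − 0.13) = 3.3930%.
r ≈ 3.3930% − 2.32% → 0.0107.

0.0107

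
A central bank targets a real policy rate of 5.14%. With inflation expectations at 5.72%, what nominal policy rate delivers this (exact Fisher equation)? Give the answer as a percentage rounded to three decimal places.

11.154%

(1 + i) = (1 + r)(1 + π) = 1.05140 × 1.05720 = 1.11154008
i = 1.11154008 − 1, so the required nominal rate is 11.154%.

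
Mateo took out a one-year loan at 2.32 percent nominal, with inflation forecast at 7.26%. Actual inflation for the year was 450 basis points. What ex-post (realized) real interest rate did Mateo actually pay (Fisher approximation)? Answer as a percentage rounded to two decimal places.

-2.18%

Ex-post: 2.32% − 4.5% = -2.180%
So the realized real rate is -2.18%.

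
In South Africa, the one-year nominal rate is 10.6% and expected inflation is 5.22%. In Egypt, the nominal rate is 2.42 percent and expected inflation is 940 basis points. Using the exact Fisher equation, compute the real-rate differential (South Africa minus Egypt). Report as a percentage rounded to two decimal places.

South Africa: (1 + 0.1060)/(1 + 0.0522) − 1 = 5.1131%
Egypt: (1 + 0.0242)/(1 + 0.0940) − 1 = -6.3803%
Differential = 5.1131% − (-6.3803%) = 11.4934% → 11.49%.

11.49%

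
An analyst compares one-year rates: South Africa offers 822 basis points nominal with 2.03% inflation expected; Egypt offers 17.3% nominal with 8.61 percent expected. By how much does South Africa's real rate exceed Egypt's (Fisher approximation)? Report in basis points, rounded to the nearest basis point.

-250 basis points

South Africa: 8.22% − 2.03% = 6.190%
Egypt: 17.3% − 8.61% = 8.690%
Differential = -2.500% → -250 basis points.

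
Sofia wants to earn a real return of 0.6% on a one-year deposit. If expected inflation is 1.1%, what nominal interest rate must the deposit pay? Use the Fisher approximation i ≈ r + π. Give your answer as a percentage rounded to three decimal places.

i ≈ r + π = 0.6% + 1.1% = 1.700%.

1.700%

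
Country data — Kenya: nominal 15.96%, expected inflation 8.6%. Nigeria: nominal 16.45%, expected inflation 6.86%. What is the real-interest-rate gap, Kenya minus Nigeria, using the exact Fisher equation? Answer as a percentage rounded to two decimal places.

-2.20%

Kenya: (1 + 0.1596)/(1 + 0.0860) − 1 = 6.7772%
Nigeria: (1 + 0.1645)/(1 + 0.0686) − 1 = 8.9744%
Differential = 6.7772% − 8.9744% = -2.1972% → -2.20%.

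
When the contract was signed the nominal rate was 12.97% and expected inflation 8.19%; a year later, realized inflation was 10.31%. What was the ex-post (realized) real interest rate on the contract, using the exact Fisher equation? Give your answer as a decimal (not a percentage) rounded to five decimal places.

0.02411

Ex-post: (1 + 0.1297)/(1 + 0.1031) − 1 = 2.4114%
So the realized real rate is 0.02411.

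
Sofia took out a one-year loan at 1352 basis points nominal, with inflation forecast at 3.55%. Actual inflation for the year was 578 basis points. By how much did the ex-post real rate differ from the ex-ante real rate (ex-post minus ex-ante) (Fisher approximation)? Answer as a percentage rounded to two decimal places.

Ex-ante: 13.52% − 3.55% = 9.970%
Ex-post: 13.52% − 5.78% = 7.740%
Difference (ex-post − ex-ante) = -2.2300% → -2.23%.

-2.23%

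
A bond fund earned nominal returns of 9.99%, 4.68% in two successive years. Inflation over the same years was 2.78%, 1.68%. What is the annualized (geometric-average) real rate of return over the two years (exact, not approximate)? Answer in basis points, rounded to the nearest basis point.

Nominal growth factor = 1.0999 × 1.0468 = 1.15137532
Price-level growth factor = 1.0278 × 1.0168 = 1.04506704
Real growth factor = 1.15137532 / 1.04506704 = 1.10172389
Annualized real rate = 1.10172389^(1/2) − 1 = 4.9630% → 496 basis points.

496 basis points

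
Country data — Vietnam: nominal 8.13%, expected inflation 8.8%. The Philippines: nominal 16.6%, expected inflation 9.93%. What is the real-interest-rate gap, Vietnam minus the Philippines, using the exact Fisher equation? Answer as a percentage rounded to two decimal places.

-6.68%

Vietnam: (1 + 0.0813)/(1 + 0.0880) − 1 = -0.6158%
The Philippines: (1 + 0.1660)/(1 + 0.0993) − 1 = 6.0675%
Differential = -0.6158% − 6.0675% = -6.6833% → -6.68%.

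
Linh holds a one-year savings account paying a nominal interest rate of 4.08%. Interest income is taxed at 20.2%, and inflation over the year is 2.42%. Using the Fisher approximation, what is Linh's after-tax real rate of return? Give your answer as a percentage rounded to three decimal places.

After-tax nominal return = 4.08% × (1 − 0.202) = 3.25584%.
r ≈ 3.25584% − 2.42% → 0.836%.

0.836%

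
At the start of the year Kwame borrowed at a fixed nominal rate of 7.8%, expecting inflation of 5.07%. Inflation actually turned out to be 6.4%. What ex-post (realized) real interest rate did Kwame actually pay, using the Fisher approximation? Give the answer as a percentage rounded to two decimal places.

1.40%

Ex-post: 7.8% − 6.4% = 1.400%
So the realized real rate is 1.40%.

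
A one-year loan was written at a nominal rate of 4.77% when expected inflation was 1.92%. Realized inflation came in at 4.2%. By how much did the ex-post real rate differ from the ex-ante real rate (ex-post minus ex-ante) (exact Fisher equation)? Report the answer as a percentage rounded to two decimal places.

Ex-ante: (1 + 0.0477)/(1 + 0.0192) − 1 = 2.7963%
Ex-post: (1 + 0.0477)/(1 + 0.0420) − 1 = 0.5470%
Difference (ex-post − ex-ante) = -2.2493% → -2.25%.

-2.25%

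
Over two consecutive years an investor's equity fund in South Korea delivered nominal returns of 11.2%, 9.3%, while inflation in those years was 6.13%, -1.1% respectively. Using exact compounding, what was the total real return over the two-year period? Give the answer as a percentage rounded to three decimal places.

15.795%

Compound the nominal returns: 1.1120 × 1.0930 = 1.215416.
Compound inflation: 1.0613 × 0.9890 = 1.049626.
Deflate: 1.215416 / 1.049626 = 1.157952.
Total real return = 1.157952 − 1 → 15.795%.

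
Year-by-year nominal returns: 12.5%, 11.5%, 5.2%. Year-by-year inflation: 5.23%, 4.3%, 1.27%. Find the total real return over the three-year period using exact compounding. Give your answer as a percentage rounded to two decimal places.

Compound the nominal returns: 1.1250 × 1.1150 × 1.0520 = 1.319603.
Compound inflation: 1.0523 × 1.0430 × 1.0127 = 1.111488.
Deflate: 1.319603 / 1.111488 = 1.187240.
Total real return = 1.187240 − 1 → 18.72%.

18.72%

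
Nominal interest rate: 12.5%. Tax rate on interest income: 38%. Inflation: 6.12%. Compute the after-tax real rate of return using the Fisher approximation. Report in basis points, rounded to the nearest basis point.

163 basis points

After-tax nominal return = 12.5% × (1 − 0.38) = 7.7500%.
r ≈ 7.7500% − 6.12% → 163 basis points.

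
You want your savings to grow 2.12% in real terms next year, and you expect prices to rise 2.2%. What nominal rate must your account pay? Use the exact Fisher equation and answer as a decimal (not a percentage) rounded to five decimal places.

(1 + i) = (1 + r)(1 + π) = 1.02120 × 1.02200 = 1.0436664
i = 1.0436664 − 1, so the required nominal rate is 0.04367.

0.04367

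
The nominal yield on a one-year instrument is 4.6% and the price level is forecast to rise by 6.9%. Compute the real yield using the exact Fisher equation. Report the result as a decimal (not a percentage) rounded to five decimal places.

By the Fisher relation, 1 + r = (1 + i)/(1 + π).
1 + r = 1.04600 / 1.06900 = 0.9784846
r = 0.9784846 − 1 = -2.15154%, i.e. -0.02152.

-0.02152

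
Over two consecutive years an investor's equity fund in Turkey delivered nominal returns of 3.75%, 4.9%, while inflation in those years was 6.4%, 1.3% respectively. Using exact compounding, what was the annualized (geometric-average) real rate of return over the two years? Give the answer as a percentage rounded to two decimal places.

Compound the nominal returns: 1.0375 × 1.0490 = 1.08833750.
Compound inflation: 1.0640 × 1.0130 = 1.07783200.
Deflate: 1.08833750 / 1.07783200 = 1.00974688.
Annualized real rate = 1.00974688^(1/2) − 1 = 0.4862% → 0.49%.

0.49%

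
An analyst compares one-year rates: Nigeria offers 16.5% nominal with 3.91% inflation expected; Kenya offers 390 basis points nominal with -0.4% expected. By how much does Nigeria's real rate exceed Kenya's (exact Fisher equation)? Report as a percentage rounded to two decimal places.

7.80%

Nigeria: (1 + 0.1650)/(1 + 0.0391) − 1 = 12.1163%
Kenya: (1 + 0.0390)/(1 − 0.0040) − 1 = 4.3173%
Differential = 12.1163% − 4.3173% = 7.7990% → 7.80%.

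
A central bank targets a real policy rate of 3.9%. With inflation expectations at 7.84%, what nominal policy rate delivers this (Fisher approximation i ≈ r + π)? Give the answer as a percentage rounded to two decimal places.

i ≈ r + π = 3.9% + 7.84% = 11.74%.

11.74%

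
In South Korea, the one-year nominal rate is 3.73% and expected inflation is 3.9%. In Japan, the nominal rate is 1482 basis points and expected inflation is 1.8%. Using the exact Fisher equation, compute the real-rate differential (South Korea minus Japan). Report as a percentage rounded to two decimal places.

South Korea: (1 + 0.0373)/(1 + 0.0390) − 1 = -0.1636%
Japan: (1 + 0.1482)/(1 + 0.0180) − 1 = 12.7898%
Differential = -0.1636% − 12.7898% = -12.9534% → -12.95%.

-12.95%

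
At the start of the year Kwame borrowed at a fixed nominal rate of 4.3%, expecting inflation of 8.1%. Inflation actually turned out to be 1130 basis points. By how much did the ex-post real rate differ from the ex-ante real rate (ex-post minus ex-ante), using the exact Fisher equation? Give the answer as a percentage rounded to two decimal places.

-2.77%

Ex-ante: (1 + 0.0430)/(1 + 0.0810) − 1 = -3.5153%
Ex-post: (1 + 0.0430)/(1 + 0.1130) − 1 = -6.2893%
Difference (ex-post − ex-ante) = -2.7740% → -2.77%.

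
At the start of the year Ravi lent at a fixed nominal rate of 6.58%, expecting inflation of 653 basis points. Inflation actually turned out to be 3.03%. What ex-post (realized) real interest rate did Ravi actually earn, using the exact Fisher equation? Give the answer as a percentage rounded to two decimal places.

Ex-post: (1 + 0.0658)/(1 + 0.0303) − 1 = 3.4456%
So the realized real rate is 3.45%.

3.45%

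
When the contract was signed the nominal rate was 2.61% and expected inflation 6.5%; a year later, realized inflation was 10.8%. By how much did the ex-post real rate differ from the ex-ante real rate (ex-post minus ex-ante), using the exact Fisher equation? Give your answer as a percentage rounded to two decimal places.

Ex-ante: (1 + 0.0261)/(1 + 0.0650) − 1 = -3.6526%
Ex-post: (1 + 0.0261)/(1 + 0.1080) − 1 = -7.3917%
Difference (ex-post − ex-ante) = -3.7391% → -3.74%.

-3.74%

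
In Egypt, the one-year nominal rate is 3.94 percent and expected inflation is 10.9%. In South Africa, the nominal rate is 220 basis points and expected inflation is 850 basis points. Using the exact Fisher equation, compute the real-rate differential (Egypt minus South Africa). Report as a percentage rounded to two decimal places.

Egypt: (1 + 0.0394)/(1 + 0.1090) − 1 = -6.2759%
South Africa: (1 + 0.0220)/(1 + 0.0850) − 1 = -5.8065%
Differential = -6.2759% − (-5.8065%) = -0.4695% → -0.47%.

-0.47%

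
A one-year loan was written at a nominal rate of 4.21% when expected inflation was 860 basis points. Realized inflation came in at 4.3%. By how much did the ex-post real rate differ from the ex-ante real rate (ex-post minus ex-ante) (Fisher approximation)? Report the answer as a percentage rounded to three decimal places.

Ex-ante: 4.21% − 8.6% = -4.390%
Ex-post: 4.21% − 4.3% = -0.090%
Difference (ex-post − ex-ante) = 4.3000% → 4.300%.

4.300%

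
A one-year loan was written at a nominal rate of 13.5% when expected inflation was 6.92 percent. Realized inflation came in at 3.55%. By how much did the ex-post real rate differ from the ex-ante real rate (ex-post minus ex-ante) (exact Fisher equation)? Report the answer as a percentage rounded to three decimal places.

Ex-ante: (1 + 0.1350)/(1 + 0.0692) − 1 = 6.1541%
Ex-post: (1 + 0.1350)/(1 + 0.0355) − 1 = 9.6089%
Difference (ex-post − ex-ante) = 3.4548% → 3.455%.

3.455%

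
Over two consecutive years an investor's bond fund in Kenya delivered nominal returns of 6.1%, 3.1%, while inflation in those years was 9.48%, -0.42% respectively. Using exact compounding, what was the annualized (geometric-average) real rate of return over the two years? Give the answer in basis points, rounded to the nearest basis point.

17 basis points

Compound the nominal returns: 1.0610 × 1.0310 = 1.09389100.
Compound inflation: 1.0948 × 0.9958 = 1.09020184.
Deflate: 1.09389100 / 1.09020184 = 1.00338392.
Annualized real rate = 1.00338392^(1/2) − 1 = 0.1691% → 17 basis points.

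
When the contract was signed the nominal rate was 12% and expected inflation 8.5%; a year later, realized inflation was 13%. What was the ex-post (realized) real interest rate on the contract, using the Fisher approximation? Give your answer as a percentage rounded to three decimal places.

-1.000%

Ex-post: 12% − 13% = -1.000%
So the realized real rate is -1.000%.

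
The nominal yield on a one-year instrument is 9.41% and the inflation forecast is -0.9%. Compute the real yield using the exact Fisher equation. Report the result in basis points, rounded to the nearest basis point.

1040 basis points

1 + r = 1.09410 / 0.99100 = 1.104036
r = 1.104036 − 1 = 10.4036%, i.e. 1040 basis points.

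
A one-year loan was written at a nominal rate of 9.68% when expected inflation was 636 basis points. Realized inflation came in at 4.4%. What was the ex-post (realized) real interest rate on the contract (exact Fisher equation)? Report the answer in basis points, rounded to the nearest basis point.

506 basis points

Ex-post: (1 + 0.0968)/(1 + 0.0440) − 1 = 5.0575%
So the realized real rate is 506 basis points.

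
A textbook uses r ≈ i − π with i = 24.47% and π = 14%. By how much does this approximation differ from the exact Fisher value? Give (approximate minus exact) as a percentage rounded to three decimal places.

1.286%

Approximate: r ≈ 24.470% − 14.000% = 10.4700%
Exact: (1 + 0.2447)/(1 + 0.1400) − 1 = 9.1842%
Error = 10.4700% − 9.1842% = 1.2858% → 1.286%.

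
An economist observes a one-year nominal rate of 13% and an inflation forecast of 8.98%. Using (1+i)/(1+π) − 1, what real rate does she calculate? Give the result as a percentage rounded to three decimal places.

3.689%

By the Fisher equation, 1 + r = (1 + i)/(1 + π).
1 + r = 1.13000 / 1.08980 = 1.036888
r = 1.036888 − 1 = 3.6888%, i.e. 3.689%.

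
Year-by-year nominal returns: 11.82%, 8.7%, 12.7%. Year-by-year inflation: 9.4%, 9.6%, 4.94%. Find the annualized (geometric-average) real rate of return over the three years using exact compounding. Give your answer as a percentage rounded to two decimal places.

Compound the nominal returns: 1.1182 × 1.0870 × 1.1270 = 1.36984979.
Compound inflation: 1.0940 × 1.0960 × 1.0494 = 1.25825579.
Deflate: 1.36984979 / 1.25825579 = 1.08868944.
Annualized real rate = 1.08868944^(1/3) − 1 = 2.8730% → 2.87%.

2.87%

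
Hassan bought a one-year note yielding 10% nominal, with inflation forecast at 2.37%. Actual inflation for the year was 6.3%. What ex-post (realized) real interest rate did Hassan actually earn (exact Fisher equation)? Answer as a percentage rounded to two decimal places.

3.48%

Ex-post: (1 + 0.1000)/(1 + 0.0630) − 1 = 3.4807%
So the realized real rate is 3.48%.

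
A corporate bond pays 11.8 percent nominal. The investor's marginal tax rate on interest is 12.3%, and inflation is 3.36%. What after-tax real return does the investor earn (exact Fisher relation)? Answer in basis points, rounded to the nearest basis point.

After-tax nominal return = 11.8% × (1 − 0.123) = 10.3486%.
1 + r = 1.103486 / 1.03360 = 1.067614
After-tax real rate = 1.067614 − 1 → 676 basis points.

676 basis points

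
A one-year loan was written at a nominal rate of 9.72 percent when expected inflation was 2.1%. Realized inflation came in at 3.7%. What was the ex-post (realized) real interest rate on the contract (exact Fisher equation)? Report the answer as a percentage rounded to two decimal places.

5.81%

Ex-post: (1 + 0.0972)/(1 + 0.0370) − 1 = 5.8052%
So the realized real rate is 5.81%.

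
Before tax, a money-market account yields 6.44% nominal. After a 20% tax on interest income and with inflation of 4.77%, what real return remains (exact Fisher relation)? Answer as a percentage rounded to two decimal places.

0.36%

After-tax nominal return = 6.44% × (1 − 0.2) = 5.1520%.
1 + r = 1.05152 / 1.04770 = 1.003646
After-tax real rate = 1.003646 − 1 → 0.36%.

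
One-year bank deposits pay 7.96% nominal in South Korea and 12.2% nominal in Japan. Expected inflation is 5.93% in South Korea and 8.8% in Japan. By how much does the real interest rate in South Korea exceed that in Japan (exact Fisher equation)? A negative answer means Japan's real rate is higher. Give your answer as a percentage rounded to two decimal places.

South Korea: (1 + 0.0796)/(1 + 0.0593) − 1 = 1.9164%
Japan: (1 + 0.1220)/(1 + 0.0880) − 1 = 3.1250%
Differential = 1.9164% − 3.1250% = -1.2086% → -1.21%.

-1.21%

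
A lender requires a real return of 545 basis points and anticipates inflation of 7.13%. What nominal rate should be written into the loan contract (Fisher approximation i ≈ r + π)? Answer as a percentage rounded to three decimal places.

12.580%

i ≈ r + π = 5.45% + 7.13% = 12.580%.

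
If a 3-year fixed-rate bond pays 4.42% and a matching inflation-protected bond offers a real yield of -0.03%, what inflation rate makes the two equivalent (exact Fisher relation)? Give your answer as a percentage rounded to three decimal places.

4.451%

(1 + π) = (1 + i)/(1 + r) = 1.04420 / 0.99970 = 1.044513
Break-even inflation = 1.044513 − 1 → 4.451%.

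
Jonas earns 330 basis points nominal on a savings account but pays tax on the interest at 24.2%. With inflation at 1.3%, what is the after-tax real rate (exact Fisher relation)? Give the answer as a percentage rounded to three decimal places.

After-tax nominal return = 3.3% × (1 − 0.242) = 2.5014%.
1 + r = 1.025014 / 1.01300 = 1.011860
After-tax real rate = 1.011860 − 1 → 1.186%.

1.186%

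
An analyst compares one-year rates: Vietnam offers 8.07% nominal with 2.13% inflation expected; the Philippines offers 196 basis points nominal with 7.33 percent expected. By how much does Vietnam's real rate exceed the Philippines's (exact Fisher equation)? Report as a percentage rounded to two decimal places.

10.82%

Vietnam: (1 + 0.0807)/(1 + 0.0213) − 1 = 5.8161%
The Philippines: (1 + 0.0196)/(1 + 0.0733) − 1 = -5.0033%
Differential = 5.8161% − (-5.0033%) = 10.8194% → 10.82%.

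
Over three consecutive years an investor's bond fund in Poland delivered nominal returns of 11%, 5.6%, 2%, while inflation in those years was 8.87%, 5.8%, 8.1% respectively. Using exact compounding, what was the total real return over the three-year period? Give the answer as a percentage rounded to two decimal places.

-3.98%

Compound the nominal returns: 1.1100 × 1.0560 × 1.0200 = 1.195603.
Compound inflation: 1.0887 × 1.0580 × 1.0810 = 1.245144.
Deflate: 1.195603 / 1.245144 = 0.960213.
Total real return = 0.960213 − 1 → -3.98%.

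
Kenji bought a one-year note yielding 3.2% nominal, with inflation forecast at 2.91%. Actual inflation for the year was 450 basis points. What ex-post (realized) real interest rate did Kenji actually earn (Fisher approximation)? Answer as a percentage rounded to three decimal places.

Ex-post: 3.2% − 4.5% = -1.300%
So the realized real rate is -1.300%.

-1.300%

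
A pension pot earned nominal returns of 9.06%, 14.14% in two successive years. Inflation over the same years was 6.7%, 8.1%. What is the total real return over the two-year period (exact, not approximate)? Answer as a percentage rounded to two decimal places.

Compound the nominal returns: 1.0906 × 1.1414 = 1.244811.
Compound inflation: 1.0670 × 1.0810 = 1.153427.
Deflate: 1.244811 / 1.153427 = 1.079228.
Total real return = 1.079228 − 1 → 7.92%.

7.92%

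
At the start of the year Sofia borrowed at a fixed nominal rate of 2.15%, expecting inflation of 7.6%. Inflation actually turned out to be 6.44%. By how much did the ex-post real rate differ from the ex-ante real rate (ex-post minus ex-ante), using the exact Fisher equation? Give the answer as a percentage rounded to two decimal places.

Ex-ante: (1 + 0.0215)/(1 + 0.0760) − 1 = -5.0651%
Ex-post: (1 + 0.0215)/(1 + 0.0644) − 1 = -4.0304%
Difference (ex-post − ex-ante) = 1.0346% → 1.03%.

1.03%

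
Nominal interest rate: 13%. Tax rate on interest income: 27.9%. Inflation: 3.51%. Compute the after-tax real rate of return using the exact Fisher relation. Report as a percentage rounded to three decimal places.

5.664%

After-tax nominal return = 13% × (1 − 0.279) = 9.3730%.
1 + r = 1.09373 / 1.03510 = 1.056642
After-tax real rate = 1.056642 − 1 → 5.664%.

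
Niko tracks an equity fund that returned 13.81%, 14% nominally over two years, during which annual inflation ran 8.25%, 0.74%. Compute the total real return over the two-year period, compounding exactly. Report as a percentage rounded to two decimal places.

Compound the nominal returns: 1.1381 × 1.1400 = 1.297434.
Compound inflation: 1.0825 × 1.0074 = 1.090511.
Deflate: 1.297434 / 1.090511 = 1.189749.
Total real return = 1.189749 − 1 → 18.97%.

18.97%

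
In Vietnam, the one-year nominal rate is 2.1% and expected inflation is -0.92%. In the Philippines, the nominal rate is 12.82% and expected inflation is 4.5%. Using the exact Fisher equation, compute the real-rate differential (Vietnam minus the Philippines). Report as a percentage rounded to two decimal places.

Vietnam: (1 + 0.0210)/(1 − 0.0092) − 1 = 3.0480%
The Philippines: (1 + 0.1282)/(1 + 0.0450) − 1 = 7.9617%
Differential = 3.0480% − 7.9617% = -4.9137% → -4.91%.

-4.91%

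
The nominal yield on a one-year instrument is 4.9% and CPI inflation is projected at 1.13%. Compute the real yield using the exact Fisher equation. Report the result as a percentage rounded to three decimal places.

3.728%

By the Fisher identity, 1 + r = (1 + i)/(1 + π).
1 + r = 1.04900 / 1.01130 = 1.037279
r = 1.037279 − 1 = 3.7279%, i.e. 3.728%.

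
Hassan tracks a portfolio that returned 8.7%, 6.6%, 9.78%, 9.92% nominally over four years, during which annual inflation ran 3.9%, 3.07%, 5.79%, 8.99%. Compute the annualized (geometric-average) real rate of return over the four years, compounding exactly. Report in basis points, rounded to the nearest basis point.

316 basis points

Compound the nominal returns: 1.0870 × 1.0660 × 1.0978 × 1.0992 = 1.39825601.
Compound inflation: 1.0390 × 1.0307 × 1.0579 × 1.0899 = 1.23475017.
Deflate: 1.39825601 / 1.23475017 = 1.13242018.
Annualized real rate = 1.13242018^(1/4) − 1 = 3.1578% → 316 basis points.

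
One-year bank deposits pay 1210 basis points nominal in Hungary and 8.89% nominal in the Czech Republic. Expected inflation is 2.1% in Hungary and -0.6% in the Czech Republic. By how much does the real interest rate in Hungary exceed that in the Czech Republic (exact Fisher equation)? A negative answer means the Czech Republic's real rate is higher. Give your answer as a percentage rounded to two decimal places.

Hungary: (1 + 0.1210)/(1 + 0.0210) − 1 = 9.7943%
The Czech Republic: (1 + 0.0889)/(1 − 0.0060) − 1 = 9.5473%
Differential = 9.7943% − 9.5473% = 0.2470% → 0.25%.

0.25%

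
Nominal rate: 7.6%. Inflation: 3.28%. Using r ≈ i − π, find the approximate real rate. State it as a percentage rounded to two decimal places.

4.32%

r ≈ i − π = 7.6% − 3.28% = 4.32%.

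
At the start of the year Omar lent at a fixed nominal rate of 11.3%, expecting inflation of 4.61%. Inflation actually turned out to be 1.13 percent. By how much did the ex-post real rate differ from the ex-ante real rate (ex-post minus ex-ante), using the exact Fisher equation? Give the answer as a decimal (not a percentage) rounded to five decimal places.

Ex-ante: (1 + 0.1130)/(1 + 0.0461) − 1 = 6.3952%
Ex-post: (1 + 0.1130)/(1 + 0.0113) − 1 = 10.0564%
Difference (ex-post − ex-ante) = 3.6612% → 0.03661.

0.03661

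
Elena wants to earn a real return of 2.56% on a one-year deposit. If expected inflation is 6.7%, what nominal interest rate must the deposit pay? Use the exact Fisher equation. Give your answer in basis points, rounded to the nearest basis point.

943 basis points

(1 + i) = (1 + r)(1 + π) = 1.02560 × 1.06700 = 1.0943152
i = 1.0943152 − 1, so the required nominal rate is 943 basis points.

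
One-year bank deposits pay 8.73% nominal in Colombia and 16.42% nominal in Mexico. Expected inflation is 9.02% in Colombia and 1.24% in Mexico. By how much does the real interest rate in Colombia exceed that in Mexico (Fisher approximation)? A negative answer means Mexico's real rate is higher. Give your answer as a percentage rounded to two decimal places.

Colombia: 8.73% − 9.02% = -0.290%
Mexico: 16.42% − 1.24% = 15.180%
Differential = -15.470% → -15.47%.

-15.47%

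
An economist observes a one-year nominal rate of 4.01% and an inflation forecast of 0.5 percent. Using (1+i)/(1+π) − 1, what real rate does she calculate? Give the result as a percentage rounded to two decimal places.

By the Fisher identity, 1 + r = (1 + i)/(1 + π).
1 + r = 1.04010 / 1.00500 = 1.034925
r = 1.034925 − 1 = 3.4925%, i.e. 3.49%.

3.49%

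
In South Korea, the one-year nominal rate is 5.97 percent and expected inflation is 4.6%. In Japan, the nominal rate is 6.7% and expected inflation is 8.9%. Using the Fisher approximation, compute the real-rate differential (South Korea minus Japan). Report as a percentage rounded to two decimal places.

South Korea: 5.97% − 4.6% = 1.370%
Japan: 6.7% − 8.9% = -2.200%
Differential = 3.570% → 3.57%.

3.57%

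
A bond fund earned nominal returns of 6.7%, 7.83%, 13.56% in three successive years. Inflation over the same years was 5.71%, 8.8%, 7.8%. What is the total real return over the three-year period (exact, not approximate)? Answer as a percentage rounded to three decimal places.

Compound the nominal returns: 1.0670 × 1.0783 × 1.1356 = 1.306560.
Compound inflation: 1.0571 × 1.0880 × 1.0780 = 1.239835.
Deflate: 1.306560 / 1.239835 = 1.053818.
Total real return = 1.053818 − 1 → 5.382%.

5.382%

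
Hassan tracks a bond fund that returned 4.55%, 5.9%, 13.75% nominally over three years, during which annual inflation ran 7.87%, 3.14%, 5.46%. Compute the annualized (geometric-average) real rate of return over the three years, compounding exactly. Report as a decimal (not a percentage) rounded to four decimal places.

Compound the nominal returns: 1.0455 × 1.0590 × 1.1375 = 1.25942237.
Compound inflation: 1.0787 × 1.0314 × 1.0546 = 1.17331757.
Deflate: 1.25942237 / 1.17331757 = 1.07338576.
Annualized real rate = 1.07338576^(1/3) − 1 = 2.3887% → 0.0239.

0.0239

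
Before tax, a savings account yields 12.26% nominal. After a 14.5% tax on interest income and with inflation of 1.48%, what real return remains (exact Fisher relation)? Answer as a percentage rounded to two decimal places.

8.87%

After-tax nominal return = 12.26% × (1 − 0.145) = 10.4823%.
1 + r = 1.104823 / 1.01480 = 1.088710
After-tax real rate = 1.088710 − 1 → 8.87%.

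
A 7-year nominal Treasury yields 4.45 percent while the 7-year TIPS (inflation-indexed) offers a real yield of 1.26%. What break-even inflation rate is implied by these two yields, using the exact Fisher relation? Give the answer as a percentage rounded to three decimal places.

3.150%

(1 + π) = (1 + i)/(1 + r) = 1.04450 / 1.01260 = 1.031503
Break-even inflation = 1.031503 − 1 → 3.150%.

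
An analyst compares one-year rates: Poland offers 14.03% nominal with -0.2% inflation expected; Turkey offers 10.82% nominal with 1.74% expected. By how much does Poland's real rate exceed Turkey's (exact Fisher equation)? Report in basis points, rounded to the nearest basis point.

533 basis points

Poland: (1 + 0.1403)/(1 − 0.0020) − 1 = 14.2585%
Turkey: (1 + 0.1082)/(1 + 0.0174) − 1 = 8.9247%
Differential = 14.2585% − 8.9247% = 5.3338% → 533 basis points.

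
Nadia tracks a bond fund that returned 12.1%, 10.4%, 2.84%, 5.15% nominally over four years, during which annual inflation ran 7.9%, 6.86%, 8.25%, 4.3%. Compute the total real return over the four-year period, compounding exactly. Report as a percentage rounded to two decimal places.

2.80%

Nominal growth factor = 1.1210 × 1.1040 × 1.0284 × 1.0515 = 1.338277
Price-level growth factor = 1.0790 × 1.0686 × 1.0825 × 1.0430 = 1.301814
Real growth factor = 1.338277 / 1.301814 = 1.028010
Total real return = 1.028010 − 1 → 2.80%.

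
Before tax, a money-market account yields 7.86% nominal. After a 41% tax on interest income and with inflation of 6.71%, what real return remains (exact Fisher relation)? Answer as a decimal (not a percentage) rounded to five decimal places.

-0.01942

After-tax nominal return = 7.86% × (1 − 0.41) = 4.6374%.
1 + r = 1.046374 / 1.06710 = 0.980577
After-tax real rate = 0.980577 − 1 → -0.01942.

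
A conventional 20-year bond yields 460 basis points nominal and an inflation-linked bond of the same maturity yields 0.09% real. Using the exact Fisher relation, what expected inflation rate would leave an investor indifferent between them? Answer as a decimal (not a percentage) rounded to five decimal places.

0.04506

(1 + π) = (1 + i)/(1 + r) = 1.04600 / 1.00090 = 1.045059
Break-even inflation = 1.045059 − 1 → 0.04506.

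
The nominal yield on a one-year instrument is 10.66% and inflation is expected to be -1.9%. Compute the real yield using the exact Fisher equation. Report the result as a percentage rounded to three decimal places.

1 + r = 1.10660 / 0.98100 = 1.128033
r = 1.128033 − 1 = 12.8033%, i.e. 12.803%.

12.803%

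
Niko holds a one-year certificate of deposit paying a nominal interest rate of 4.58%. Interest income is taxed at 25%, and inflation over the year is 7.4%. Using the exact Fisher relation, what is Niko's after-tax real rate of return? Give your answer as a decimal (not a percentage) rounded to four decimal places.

-0.0369

After-tax nominal return = 4.58% × (1 − 0.25) = 3.4350%.
1 + r = 1.03435 / 1.07400 = 0.963082
After-tax real rate = 0.963082 − 1 → -0.0369.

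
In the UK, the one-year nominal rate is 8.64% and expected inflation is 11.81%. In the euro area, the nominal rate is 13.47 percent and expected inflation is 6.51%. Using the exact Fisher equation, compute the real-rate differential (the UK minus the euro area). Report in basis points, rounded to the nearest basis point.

The UK: (1 + 0.0864)/(1 + 0.1181) − 1 = -2.8352%
The euro area: (1 + 0.1347)/(1 + 0.0651) − 1 = 6.5346%
Differential = -2.8352% − 6.5346% = -9.3698% → -937 basis points.

-937 basis points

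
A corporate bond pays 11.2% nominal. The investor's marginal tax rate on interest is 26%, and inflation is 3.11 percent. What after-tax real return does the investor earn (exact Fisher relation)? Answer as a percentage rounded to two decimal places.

5.02%

After-tax nominal return = 11.2% × (1 − 0.26) = 8.2880%.
1 + r = 1.08288 / 1.03110 = 1.050218
After-tax real rate = 1.050218 − 1 → 5.02%.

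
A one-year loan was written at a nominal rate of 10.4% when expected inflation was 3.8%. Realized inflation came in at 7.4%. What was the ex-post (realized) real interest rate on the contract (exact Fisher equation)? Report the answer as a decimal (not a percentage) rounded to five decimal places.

0.02793

Ex-post: (1 + 0.1040)/(1 + 0.0740) − 1 = 2.7933%
So the realized real rate is 0.02793.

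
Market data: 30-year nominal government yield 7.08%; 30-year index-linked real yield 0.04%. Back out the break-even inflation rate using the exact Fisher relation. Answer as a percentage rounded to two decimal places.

(1 + π) = (1 + i)/(1 + r) = 1.07080 / 1.00040 = 1.070372
Break-even inflation = 1.070372 − 1 → 7.04%.

7.04%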